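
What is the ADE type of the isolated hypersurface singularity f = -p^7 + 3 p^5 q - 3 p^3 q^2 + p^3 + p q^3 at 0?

E_{7}

The Hessian of f at 0 has rank 0. Corank 2; j^3 = p^3 is a perfect cube, so E-series; the 4-jet and mu = 7 give E_7.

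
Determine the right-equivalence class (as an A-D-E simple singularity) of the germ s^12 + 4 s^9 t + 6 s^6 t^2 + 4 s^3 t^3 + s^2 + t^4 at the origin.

A_{3}

The Hessian of f at 0 has rank 1. Corank 1: A-series; mu = 3 gives A_3.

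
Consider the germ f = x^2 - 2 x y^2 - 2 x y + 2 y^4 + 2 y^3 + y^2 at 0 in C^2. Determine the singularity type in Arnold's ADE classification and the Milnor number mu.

Type A_{3}, Milnor number mu = 3.

The Hessian of f at 0 has rank 1. Corank 1: A-series; mu = 3 gives A_3.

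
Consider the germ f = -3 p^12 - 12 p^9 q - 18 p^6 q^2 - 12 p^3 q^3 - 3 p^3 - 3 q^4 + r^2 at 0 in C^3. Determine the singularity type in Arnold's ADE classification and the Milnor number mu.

Type E_{6}, Milnor number mu = 6.

The Hessian of f at 0 has rank 1. Corank 2; j^3 = -3*p^3 is a perfect cube, so E-series; the 4-jet and mu = 6 give E_6.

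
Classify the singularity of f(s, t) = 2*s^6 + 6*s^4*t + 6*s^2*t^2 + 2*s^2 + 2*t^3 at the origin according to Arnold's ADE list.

A_{2}

The Hessian of f at 0 has rank 1. Corank 1: A-series; mu = 2 gives A_2.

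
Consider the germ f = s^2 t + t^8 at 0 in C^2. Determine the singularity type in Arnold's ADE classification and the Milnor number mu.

The Hessian of f at 0 is [[0, 0], [0, 0]] with rank 0, so corank 2. A Groebner basis of the Jacobian ideal J(f) in C{s,t} is {s^2/8 + t^7, s^3, s*t}; counting standard monomials gives mu = 9. Corank 2; j^3 = s^2*t has shape L^2 M (L != M), so D-series; mu = 9 gives D_9.

Type D9, Milnor number mu = 9.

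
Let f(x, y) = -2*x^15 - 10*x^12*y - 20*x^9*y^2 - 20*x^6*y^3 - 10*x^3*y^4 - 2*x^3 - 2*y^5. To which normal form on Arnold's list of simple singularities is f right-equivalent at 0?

The Hessian of f at 0 has rank 0. Corank 2; j^3 = -2*x^3 is a perfect cube, so E-series; the 5-jet and mu = 8 give E_8.

E8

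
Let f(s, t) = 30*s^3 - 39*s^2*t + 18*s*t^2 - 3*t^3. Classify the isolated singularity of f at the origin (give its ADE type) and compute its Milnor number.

Type D_{4}, Milnor number mu = 4.

The Hessian of f at 0 has rank 0. Corank 2; j^3 = 3*(2*s - t)*(5*s^2 - 4*s*t + t^2) splits into three distinct lines over C (the quadratic factor has nonzero discriminant), so D_4.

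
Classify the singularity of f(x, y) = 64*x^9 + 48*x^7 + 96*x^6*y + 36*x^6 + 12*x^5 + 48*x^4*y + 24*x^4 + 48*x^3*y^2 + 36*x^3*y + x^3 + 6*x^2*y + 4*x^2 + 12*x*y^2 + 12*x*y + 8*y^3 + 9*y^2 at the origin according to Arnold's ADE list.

The Hessian of f at 0 is [[8, 12], [12, 18]] with rank 1, so corank 1. A Groebner basis of the Jacobian ideal J(f) in C{x,y} is {y^2, x + 3*y/2}; counting standard monomials gives mu = 2. Corank 1: A-series; mu = 2 gives A_2.

A_2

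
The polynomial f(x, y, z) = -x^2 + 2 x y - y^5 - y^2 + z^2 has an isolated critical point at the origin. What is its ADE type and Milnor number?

Type A_{4}, Milnor number mu = 4.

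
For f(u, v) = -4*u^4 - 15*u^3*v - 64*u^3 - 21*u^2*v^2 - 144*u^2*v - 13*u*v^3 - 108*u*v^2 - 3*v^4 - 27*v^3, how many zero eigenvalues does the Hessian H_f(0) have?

2

Hessian at 0 has rank 0.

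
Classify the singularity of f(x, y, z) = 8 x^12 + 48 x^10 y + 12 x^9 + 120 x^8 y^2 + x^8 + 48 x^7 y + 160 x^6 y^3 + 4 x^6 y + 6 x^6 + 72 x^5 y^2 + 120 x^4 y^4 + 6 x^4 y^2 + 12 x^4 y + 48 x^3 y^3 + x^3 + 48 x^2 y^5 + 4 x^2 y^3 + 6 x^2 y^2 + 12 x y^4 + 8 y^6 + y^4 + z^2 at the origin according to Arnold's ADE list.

E_{6}

The Hessian of f at 0 is [[0, 0, 0], [0, 0, 0], [0, 0, 2]] with rank 1, so corank 2. A Groebner basis of the Jacobian ideal J(f) in C{x,y,z} is {x^3, x^2*y, x^2/4 + x*y^2, y^3, z}; counting standard monomials gives mu = 6. Corank 2; j^3 = x^3 is a perfect cube, so E-series; the 4-jet and mu = 6 give E_6.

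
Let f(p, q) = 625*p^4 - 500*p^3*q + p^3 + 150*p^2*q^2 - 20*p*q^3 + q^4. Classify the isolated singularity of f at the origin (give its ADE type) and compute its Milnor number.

Type E_{6}, Milnor number mu = 6.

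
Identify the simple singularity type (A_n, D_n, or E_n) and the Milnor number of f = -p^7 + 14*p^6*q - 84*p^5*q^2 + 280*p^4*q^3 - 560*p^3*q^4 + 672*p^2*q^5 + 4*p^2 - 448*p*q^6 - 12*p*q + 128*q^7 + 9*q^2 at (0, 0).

The Hessian of f at 0 is [[8, -12], [-12, 18]] with rank 1, so corank 1. A Groebner basis of the Jacobian ideal J(f) in C{p,q} is {q^6, p - 3*q/2}; counting standard monomials gives mu = 6. Corank 1: A-series; mu = 6 gives A_6.

Type A6, Milnor number mu = 6.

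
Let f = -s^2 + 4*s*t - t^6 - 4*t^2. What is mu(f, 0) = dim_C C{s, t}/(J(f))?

5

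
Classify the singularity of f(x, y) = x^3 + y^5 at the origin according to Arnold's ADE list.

E_8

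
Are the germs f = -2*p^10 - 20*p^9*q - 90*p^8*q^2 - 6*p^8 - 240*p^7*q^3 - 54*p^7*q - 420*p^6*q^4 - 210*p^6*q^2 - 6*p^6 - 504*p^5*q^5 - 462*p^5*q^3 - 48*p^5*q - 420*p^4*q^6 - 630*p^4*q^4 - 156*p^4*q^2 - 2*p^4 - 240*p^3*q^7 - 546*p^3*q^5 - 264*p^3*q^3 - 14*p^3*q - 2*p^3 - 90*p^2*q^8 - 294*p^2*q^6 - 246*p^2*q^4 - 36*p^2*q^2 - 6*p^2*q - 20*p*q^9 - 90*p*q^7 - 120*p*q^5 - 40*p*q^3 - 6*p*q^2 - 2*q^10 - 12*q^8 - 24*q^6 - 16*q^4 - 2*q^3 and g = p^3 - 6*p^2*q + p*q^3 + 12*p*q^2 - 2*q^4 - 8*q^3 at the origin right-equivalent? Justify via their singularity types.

The Hessian of f at 0 has rank 0. Corank 2; j^3 = -2*(p + q)^3 is a perfect cube, so E-series; the 4-jet and mu = 7 give E_7. The Hessian of g at 0 has rank 0. Corank 2; j^3 = (p - 2*q)^3 is a perfect cube, so E-series; the 4-jet and mu = 7 give E_7. Both have type E_7, hence right-equivalent.

Yes.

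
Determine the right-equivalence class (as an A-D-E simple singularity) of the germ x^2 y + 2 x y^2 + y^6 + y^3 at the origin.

The Hessian of f at 0 has rank 0. Corank 2; j^3 = y*(x + y)^2 has shape L^2 M (L != M), so D-series; mu = 7 gives D_7.

D7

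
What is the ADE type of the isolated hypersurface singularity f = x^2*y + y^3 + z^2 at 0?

D4

The Hessian of f at 0 is [[0, 0, 0], [0, 0, 0], [0, 0, 2]] with rank 1, so corank 2. A Groebner basis of the Jacobian ideal J(f) in C{x,y,z} is {y^3, x^2 + 3*y^2, x*y, z}; counting standard monomials gives mu = 4. Corank 2; j^3 = y*(x^2 + y^2) splits into three distinct lines over C (the quadratic factor has nonzero discriminant), so D_4.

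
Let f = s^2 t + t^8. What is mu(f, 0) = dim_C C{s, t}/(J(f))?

9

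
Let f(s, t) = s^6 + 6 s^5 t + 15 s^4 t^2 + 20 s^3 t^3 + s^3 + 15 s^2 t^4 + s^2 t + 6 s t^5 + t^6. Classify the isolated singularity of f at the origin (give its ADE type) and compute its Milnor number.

Type D_{7}, Milnor number mu = 7.

The Hessian of f at 0 is [[0, 0], [0, 0]] with rank 0, so corank 2. A Groebner basis of the Jacobian ideal J(f) in C{s,t} is {-s*t/6 + t^5, s*t^2, s^2 + s*t}; counting standard monomials gives mu = 7. Corank 2; j^3 = s^2*(s + t) has shape L^2 M (L != M), so D-series; mu = 7 gives D_7.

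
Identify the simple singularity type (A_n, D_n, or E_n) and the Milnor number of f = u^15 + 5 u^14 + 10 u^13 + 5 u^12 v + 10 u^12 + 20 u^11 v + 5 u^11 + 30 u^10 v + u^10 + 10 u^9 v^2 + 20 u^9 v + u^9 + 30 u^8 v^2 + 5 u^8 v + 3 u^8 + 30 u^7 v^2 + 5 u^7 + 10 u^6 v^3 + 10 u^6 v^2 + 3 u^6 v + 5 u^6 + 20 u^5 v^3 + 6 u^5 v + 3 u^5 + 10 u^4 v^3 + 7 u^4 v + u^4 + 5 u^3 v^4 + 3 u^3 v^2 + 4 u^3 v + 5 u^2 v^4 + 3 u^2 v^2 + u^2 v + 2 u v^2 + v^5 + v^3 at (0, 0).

Type D_{6}, Milnor number mu = 6.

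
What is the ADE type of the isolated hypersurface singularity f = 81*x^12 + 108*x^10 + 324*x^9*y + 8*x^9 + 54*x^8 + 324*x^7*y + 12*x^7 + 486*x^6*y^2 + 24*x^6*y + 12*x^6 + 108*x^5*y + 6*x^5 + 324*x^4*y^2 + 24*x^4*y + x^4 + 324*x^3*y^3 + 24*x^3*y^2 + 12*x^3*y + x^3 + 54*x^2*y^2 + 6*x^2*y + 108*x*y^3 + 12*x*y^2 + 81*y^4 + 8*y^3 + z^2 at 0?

E6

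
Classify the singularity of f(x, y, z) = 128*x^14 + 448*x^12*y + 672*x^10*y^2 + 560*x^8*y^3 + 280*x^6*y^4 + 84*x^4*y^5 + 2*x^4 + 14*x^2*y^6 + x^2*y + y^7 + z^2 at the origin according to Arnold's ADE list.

D_8

The Hessian of f at 0 has rank 1. Corank 2; j^3 = x^2*y has shape L^2 M (L != M), so D-series; mu = 8 gives D_8.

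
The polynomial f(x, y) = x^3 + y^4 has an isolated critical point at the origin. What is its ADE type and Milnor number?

The Hessian of f at 0 is [[0, 0], [0, 0]] with rank 0, so corank 2. A Groebner basis of the Jacobian ideal J(f) in C{x,y} is {y^3, x^2}; counting standard monomials gives mu = 6. Corank 2; j^3 = x^3 is a perfect cube, so E-series; the 4-jet and mu = 6 give E_6.

Type E_{6}, Milnor number mu = 6.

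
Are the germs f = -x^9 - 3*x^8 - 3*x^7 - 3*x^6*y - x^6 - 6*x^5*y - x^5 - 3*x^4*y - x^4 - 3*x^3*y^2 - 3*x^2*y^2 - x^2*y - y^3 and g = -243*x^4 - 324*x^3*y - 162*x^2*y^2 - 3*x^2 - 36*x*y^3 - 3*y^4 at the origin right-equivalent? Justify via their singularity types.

The Hessian of f at 0 has rank 0. Corank 2; j^3 = -y*(x^2 + y^2) splits into three distinct lines over C (the quadratic factor has nonzero discriminant), so D_4. The Hessian of g at 0 has rank 1. Corank 1: A-series; mu = 3 gives A_3. f is D_4 but g is A_3, hence not right-equivalent.

No.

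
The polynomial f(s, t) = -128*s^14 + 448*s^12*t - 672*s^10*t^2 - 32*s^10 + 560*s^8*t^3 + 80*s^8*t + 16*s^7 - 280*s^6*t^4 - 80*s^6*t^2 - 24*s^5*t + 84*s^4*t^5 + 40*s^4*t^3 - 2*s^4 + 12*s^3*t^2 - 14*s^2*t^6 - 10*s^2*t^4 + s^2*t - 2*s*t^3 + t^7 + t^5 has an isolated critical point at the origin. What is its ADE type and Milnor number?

The Hessian of f at 0 has rank 0. Corank 2; j^3 = s^2*t has shape L^2 M (L != M), so D-series; mu = 8 gives D_8.

Type D_8, Milnor number mu = 8.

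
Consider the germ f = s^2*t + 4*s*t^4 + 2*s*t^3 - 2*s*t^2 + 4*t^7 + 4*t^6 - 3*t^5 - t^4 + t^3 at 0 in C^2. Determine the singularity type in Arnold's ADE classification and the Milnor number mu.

Type D_5, Milnor number mu = 5.

The Hessian of f at 0 is [[0, 0], [0, 0]] with rank 0, so corank 2. A Groebner basis of the Jacobian ideal J(f) in C{s,t} is {s*t^2 + s*t - t^2, s*t + t^3 - t^2, s^2 - 6*s*t + 5*t^2}; counting standard monomials gives mu = 5. Corank 2; j^3 = t*(s - t)^2 has shape L^2 M (L != M), so D-series; mu = 5 gives D_5.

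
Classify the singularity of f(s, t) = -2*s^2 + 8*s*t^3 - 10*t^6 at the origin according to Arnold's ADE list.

The Hessian of f at 0 has rank 1. Corank 1: A-series; mu = 5 gives A_5.

A_5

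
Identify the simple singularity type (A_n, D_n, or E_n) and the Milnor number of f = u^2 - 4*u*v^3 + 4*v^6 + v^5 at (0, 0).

Type A4, Milnor number mu = 4.

The Hessian of f at 0 has rank 1. Corank 1: A-series; mu = 4 gives A_4.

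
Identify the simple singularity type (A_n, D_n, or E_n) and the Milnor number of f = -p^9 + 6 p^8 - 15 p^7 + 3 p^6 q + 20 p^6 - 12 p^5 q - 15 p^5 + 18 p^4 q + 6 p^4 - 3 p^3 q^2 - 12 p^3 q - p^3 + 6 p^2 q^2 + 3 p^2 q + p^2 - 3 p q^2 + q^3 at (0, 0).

Type A_{2}, Milnor number mu = 2.

The Hessian of f at 0 is [[2, 0], [0, 0]] with rank 1, so corank 1. A Groebner basis of the Jacobian ideal J(f) in C{p,q} is {q^2, p}; counting standard monomials gives mu = 2. Corank 1: A-series; mu = 2 gives A_2.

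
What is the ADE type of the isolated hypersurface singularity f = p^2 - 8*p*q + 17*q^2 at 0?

A1

The Hessian of f at 0 is [[2, -8], [-8, 34]] with rank 2, so corank 0. A Groebner basis of the Jacobian ideal J(f) in C{p,q} is {p, q}; counting standard monomials gives mu = 1. Corank 0: nondegenerate Morse point, so A_1.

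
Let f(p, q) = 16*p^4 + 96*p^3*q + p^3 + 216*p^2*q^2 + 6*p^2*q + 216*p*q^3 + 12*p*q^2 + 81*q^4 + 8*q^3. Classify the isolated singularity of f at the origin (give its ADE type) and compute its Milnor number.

Type E_6, Milnor number mu = 6.

The Hessian of f at 0 has rank 0. Corank 2; j^3 = (p + 2*q)^3 is a perfect cube, so E-series; the 4-jet and mu = 6 give E_6.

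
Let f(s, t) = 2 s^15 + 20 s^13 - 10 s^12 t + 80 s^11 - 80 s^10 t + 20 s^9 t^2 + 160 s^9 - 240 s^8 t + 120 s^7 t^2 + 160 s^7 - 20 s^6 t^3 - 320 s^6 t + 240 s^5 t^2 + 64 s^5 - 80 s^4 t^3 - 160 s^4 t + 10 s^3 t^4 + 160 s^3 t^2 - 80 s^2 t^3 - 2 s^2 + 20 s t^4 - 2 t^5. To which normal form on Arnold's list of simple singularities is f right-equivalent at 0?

A_{4}

The Hessian of f at 0 has rank 1. Corank 1: A-series; mu = 4 gives A_4.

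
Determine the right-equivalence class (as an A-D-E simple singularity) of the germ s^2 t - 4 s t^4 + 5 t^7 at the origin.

D8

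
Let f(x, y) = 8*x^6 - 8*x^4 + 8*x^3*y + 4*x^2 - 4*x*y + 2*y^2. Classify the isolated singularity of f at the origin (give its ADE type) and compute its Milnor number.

Type A1, Milnor number mu = 1.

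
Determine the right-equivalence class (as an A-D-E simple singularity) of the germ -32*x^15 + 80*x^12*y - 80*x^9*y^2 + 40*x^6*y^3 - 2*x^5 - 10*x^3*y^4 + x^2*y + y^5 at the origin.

The Hessian of f at 0 has rank 0. Corank 2; j^3 = x^2*y has shape L^2 M (L != M), so D-series; mu = 6 gives D_6.

D_6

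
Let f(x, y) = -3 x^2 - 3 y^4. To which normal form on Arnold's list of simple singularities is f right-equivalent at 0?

A_3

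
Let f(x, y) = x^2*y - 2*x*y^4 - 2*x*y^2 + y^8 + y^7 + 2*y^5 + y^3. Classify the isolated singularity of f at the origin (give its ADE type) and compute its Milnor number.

Type D_{9}, Milnor number mu = 9.

The Hessian of f at 0 has rank 0. Corank 2; j^3 = y*(x - y)^2 has shape L^2 M (L != M), so D-series; mu = 9 gives D_9.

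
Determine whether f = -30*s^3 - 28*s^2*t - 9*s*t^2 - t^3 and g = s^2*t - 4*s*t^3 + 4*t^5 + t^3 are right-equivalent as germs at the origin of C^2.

Yes.

The Hessian of f at 0 has rank 0. Corank 2; j^3 = -(3*s + t)*(10*s^2 + 6*s*t + t^2) splits into three distinct lines over C (the quadratic factor has nonzero discriminant), so D_4. The Hessian of g at 0 has rank 0. Corank 2; j^3 = t*(s^2 + t^2) splits into three distinct lines over C (the quadratic factor has nonzero discriminant), so D_4. Both have type D_4, hence right-equivalent.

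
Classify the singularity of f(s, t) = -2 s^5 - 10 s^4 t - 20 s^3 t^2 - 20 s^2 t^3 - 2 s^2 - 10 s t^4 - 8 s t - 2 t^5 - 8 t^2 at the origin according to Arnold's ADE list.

The Hessian of f at 0 has rank 1. Corank 1: A-series; mu = 4 gives A_4.

A_4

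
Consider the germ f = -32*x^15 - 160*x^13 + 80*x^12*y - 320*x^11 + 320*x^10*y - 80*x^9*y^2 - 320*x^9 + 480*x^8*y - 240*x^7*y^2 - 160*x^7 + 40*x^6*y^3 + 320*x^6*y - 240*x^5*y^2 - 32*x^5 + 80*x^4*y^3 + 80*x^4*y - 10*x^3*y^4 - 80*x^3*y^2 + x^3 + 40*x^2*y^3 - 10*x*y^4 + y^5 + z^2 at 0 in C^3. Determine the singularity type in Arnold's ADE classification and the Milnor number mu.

Type E8, Milnor number mu = 8.

The Hessian of f at 0 has rank 1. Corank 2; j^3 = x^3 is a perfect cube, so E-series; the 5-jet and mu = 8 give E_8.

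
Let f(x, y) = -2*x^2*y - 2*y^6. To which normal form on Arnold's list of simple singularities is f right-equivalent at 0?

The Hessian of f at 0 is [[0, 0], [0, 0]] with rank 0, so corank 2. A Groebner basis of the Jacobian ideal J(f) in C{x,y} is {x^2/6 + y^5, x^3, x*y}; counting standard monomials gives mu = 7. Corank 2; j^3 = -2*x^2*y has shape L^2 M (L != M), so D-series; mu = 7 gives D_7.

D_{7}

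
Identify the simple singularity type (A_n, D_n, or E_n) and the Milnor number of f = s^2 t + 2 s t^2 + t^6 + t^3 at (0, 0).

Type D7, Milnor number mu = 7.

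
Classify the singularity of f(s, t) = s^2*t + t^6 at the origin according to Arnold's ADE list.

D7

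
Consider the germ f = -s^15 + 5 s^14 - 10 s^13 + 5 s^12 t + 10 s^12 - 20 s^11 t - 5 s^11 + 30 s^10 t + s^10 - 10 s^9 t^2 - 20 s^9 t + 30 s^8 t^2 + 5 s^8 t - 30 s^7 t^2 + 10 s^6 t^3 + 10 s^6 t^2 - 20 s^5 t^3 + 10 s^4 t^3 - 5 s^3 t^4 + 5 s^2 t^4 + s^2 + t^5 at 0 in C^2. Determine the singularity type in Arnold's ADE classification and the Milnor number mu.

Type A4, Milnor number mu = 4.

The Hessian of f at 0 has rank 1. Corank 1: A-series; mu = 4 gives A_4.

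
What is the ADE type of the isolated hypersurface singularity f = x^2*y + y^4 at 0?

The Hessian of f at 0 is [[0, 0], [0, 0]] with rank 0, so corank 2. A Groebner basis of the Jacobian ideal J(f) in C{x,y} is {x^3, x^2/4 + y^3, x*y}; counting standard monomials gives mu = 5. Corank 2; j^3 = x^2*y has shape L^2 M (L != M), so D-series; mu = 5 gives D_5.

D5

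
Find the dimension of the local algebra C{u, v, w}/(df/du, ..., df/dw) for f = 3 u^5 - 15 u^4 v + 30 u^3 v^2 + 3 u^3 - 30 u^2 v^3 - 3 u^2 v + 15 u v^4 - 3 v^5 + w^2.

6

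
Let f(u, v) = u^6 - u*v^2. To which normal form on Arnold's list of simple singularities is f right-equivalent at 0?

D_{7}

The Hessian of f at 0 has rank 0. Corank 2; j^3 = -u*v^2 has shape L^2 M (L != M), so D-series; mu = 7 gives D_7.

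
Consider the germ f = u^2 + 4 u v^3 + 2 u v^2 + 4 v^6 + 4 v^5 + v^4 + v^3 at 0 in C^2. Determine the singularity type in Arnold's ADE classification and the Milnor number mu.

Type A_2, Milnor number mu = 2.

The Hessian of f at 0 has rank 1. Corank 1: A-series; mu = 2 gives A_2.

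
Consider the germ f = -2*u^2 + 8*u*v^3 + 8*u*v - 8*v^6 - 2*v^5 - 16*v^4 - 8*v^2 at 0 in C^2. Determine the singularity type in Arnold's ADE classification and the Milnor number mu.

Type A4, Milnor number mu = 4.

The Hessian of f at 0 has rank 1. Corank 1: A-series; mu = 4 gives A_4.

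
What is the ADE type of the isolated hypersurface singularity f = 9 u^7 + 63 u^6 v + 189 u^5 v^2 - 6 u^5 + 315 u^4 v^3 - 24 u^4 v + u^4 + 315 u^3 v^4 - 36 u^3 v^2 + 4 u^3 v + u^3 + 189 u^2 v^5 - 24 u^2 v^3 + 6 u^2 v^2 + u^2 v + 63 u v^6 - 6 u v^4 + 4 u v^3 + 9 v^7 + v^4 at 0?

The Hessian of f at 0 is [[0, 0], [0, 0]] with rank 0, so corank 2. A Groebner basis of the Jacobian ideal J(f) in C{u,v} is {u*v^2, -u*v/4 + v^3, u^2 + u*v}; counting standard monomials gives mu = 5. Corank 2; j^3 = u^2*(u + v) has shape L^2 M (L != M), so D-series; mu = 5 gives D_5.

D_5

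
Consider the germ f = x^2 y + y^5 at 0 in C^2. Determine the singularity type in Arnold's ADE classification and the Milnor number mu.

The Hessian of f at 0 is [[0, 0], [0, 0]] with rank 0, so corank 2. A Groebner basis of the Jacobian ideal J(f) in C{x,y} is {x^2/5 + y^4, x^3, x*y}; counting standard monomials gives mu = 6. Corank 2; j^3 = x^2*y has shape L^2 M (L != M), so D-series; mu = 6 gives D_6.

Type D_{6}, Milnor number mu = 6.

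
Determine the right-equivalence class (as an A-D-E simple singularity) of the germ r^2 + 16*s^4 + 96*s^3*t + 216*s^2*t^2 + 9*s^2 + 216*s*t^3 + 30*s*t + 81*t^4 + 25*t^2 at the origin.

A3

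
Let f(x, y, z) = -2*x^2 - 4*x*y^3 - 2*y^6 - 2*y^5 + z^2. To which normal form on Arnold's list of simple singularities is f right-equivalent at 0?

A_{4}

The Hessian of f at 0 has rank 2. Corank 1: A-series; mu = 4 gives A_4.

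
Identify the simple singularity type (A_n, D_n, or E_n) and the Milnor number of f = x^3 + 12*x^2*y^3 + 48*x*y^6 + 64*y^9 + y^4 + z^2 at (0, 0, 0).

Type E6, Milnor number mu = 6.

The Hessian of f at 0 is [[0, 0, 0], [0, 0, 0], [0, 0, 2]] with rank 1, so corank 2. A Groebner basis of the Jacobian ideal J(f) in C{x,y,z} is {y^3, x^2, z}; counting standard monomials gives mu = 6. Corank 2; j^3 = x^3 is a perfect cube, so E-series; the 4-jet and mu = 6 give E_6.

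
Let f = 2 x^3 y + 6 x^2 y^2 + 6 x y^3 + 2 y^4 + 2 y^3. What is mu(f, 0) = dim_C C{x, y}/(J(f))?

The Hessian of f at 0 has rank 0. Corank 2; j^3 = 2*y^3 is a perfect cube, so E-series; the 4-jet and mu = 7 give E_7.

7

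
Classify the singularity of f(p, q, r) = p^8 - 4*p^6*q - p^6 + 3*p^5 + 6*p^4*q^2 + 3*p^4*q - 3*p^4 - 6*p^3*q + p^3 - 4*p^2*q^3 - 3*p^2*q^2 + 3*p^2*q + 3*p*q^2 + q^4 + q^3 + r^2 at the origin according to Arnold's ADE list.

E_6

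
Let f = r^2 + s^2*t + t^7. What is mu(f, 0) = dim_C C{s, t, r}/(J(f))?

8

The Hessian of f at 0 has rank 1. Corank 2; j^3 = s^2*t has shape L^2 M (L != M), so D-series; mu = 8 gives D_8.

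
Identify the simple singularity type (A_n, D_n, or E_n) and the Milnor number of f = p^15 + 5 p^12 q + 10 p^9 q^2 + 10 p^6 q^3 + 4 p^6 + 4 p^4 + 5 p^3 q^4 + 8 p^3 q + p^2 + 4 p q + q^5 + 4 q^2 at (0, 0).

The Hessian of f at 0 has rank 1. Corank 1: A-series; mu = 4 gives A_4.

Type A4, Milnor number mu = 4.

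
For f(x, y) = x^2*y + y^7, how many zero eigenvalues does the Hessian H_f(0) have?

2

The Hessian at 0 is [[0, 0], [0, 0]] of rank 0; hence corank 2.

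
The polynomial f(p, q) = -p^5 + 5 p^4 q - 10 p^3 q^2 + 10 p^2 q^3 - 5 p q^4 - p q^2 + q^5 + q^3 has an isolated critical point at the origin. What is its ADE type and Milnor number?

Type D6, Milnor number mu = 6.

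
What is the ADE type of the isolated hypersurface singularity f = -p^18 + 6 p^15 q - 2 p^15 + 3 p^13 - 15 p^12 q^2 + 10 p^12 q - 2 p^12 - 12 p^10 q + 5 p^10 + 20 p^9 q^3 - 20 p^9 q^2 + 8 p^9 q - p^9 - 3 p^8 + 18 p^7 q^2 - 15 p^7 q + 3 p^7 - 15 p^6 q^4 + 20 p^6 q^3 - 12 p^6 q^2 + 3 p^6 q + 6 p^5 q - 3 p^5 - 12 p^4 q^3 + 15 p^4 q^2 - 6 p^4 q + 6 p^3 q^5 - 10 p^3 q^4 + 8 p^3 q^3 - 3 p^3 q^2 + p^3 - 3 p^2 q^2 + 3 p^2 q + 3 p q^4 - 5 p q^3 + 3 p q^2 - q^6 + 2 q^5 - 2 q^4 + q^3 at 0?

E_{7}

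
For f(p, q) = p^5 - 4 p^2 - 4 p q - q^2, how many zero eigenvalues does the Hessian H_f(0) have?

1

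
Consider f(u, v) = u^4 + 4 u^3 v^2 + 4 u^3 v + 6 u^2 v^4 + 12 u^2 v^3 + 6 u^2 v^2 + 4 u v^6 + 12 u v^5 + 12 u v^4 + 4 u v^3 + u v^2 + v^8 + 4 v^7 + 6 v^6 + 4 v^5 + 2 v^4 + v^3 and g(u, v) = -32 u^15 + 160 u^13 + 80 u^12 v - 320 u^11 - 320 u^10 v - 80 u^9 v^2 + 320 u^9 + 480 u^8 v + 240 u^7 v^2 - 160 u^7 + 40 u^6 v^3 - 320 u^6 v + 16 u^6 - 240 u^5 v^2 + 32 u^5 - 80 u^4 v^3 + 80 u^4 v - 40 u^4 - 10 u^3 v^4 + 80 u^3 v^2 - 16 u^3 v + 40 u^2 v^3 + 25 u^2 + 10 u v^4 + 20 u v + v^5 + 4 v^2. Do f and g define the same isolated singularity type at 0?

No.

The Hessian of f at 0 has rank 0. Corank 2; j^3 = v^2*(u + v) has shape L^2 M (L != M), so D-series; mu = 5 gives D_5. The Hessian of g at 0 has rank 1. Corank 1: A-series; mu = 4 gives A_4. f is D_5 but g is A_4, hence not right-equivalent.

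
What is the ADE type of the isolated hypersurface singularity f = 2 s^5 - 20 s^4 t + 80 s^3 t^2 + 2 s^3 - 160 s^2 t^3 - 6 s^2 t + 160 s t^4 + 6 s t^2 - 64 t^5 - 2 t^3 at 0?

E_{8}

The Hessian of f at 0 is [[0, 0], [0, 0]] with rank 0, so corank 2. A Groebner basis of the Jacobian ideal J(f) in C{s,t} is {t^5, s*t^3 - 5*t^4/4, s^2 - 2*s*t + t^2}; counting standard monomials gives mu = 8. Corank 2; j^3 = 2*(s - t)^3 is a perfect cube, so E-series; the 5-jet and mu = 8 give E_8.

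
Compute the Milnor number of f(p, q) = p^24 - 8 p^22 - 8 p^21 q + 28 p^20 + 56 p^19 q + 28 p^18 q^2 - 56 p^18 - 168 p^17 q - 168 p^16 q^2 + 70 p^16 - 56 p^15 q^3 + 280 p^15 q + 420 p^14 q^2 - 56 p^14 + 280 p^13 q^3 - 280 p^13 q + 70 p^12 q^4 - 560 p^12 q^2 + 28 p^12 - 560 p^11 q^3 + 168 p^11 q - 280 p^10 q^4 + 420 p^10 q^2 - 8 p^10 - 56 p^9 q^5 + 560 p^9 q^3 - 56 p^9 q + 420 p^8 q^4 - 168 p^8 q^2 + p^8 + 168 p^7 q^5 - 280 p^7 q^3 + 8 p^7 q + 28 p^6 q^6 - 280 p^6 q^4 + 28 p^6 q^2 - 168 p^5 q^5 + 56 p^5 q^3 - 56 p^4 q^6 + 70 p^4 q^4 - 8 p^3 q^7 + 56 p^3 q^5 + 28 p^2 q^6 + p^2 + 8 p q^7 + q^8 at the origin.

The Hessian of f at 0 has rank 1. Corank 1: A-series; mu = 7 gives A_7.

7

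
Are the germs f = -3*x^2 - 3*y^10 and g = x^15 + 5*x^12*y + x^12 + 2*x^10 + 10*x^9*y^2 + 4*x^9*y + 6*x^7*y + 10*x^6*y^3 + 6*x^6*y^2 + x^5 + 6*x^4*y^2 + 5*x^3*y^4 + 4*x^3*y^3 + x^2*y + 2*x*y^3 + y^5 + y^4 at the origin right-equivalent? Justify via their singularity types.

The Hessian of f at 0 is [[-6, 0], [0, 0]] with rank 1, so corank 1. A Groebner basis of the Jacobian ideal J(f) in C{x,y} is {y^9, x}; counting standard monomials gives mu = 9. Corank 1: A-series; mu = 9 gives A_9. The Hessian of g at 0 is [[0, 0], [0, 0]] with rank 0, so corank 2. A Groebner basis of the Jacobian ideal J(g) in C{x,y} is {x*y^2, x*y + y^3, x^2 - 4*x*y}; counting standard monomials gives mu = 5. Corank 2; j^3 = x^2*y has shape L^2 M (L != M), so D-series; mu = 5 gives D_5. f is A_9 but g is D_5, hence not right-equivalent.

No.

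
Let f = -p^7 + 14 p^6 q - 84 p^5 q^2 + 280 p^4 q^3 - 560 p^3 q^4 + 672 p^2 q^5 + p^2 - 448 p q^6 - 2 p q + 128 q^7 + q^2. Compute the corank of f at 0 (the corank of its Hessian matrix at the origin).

1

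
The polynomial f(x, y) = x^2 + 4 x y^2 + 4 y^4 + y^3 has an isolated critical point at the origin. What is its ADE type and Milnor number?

The Hessian of f at 0 has rank 1. Corank 1: A-series; mu = 2 gives A_2.

Type A_{2}, Milnor number mu = 2.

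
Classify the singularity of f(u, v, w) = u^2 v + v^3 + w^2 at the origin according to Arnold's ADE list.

The Hessian of f at 0 is [[0, 0, 0], [0, 0, 0], [0, 0, 2]] with rank 1, so corank 2. A Groebner basis of the Jacobian ideal J(f) in C{u,v,w} is {v^3, u^2 + 3*v^2, u*v, w}; counting standard monomials gives mu = 4. Corank 2; j^3 = v*(u^2 + v^2) splits into three distinct lines over C (the quadratic factor has nonzero discriminant), so D_4.

D4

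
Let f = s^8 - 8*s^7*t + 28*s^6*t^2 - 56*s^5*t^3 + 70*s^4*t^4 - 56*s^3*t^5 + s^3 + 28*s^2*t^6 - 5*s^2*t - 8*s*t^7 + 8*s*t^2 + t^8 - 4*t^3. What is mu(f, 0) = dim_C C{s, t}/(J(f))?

9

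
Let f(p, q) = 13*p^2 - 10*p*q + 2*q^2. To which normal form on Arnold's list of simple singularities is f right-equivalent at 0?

A1

The Hessian of f at 0 has rank 2. Corank 0: nondegenerate Morse point, so A_1.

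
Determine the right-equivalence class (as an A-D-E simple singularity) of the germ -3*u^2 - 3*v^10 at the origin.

The Hessian of f at 0 is [[-6, 0], [0, 0]] with rank 1, so corank 1. A Groebner basis of the Jacobian ideal J(f) in C{u,v} is {v^9, u}; counting standard monomials gives mu = 9. Corank 1: A-series; mu = 9 gives A_9.

A_{9}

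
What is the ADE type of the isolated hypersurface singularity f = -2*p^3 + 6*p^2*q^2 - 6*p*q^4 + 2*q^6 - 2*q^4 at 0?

The Hessian of f at 0 has rank 0. Corank 2; j^3 = -2*p^3 is a perfect cube, so E-series; the 4-jet and mu = 6 give E_6.

E6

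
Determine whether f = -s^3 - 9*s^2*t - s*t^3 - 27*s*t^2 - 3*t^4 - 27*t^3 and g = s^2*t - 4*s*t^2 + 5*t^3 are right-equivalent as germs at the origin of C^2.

No.

The Hessian of f at 0 is [[0, 0], [0, 0]] with rank 0, so corank 2. A Groebner basis of the Jacobian ideal J(f) in C{s,t} is {s^3 + 9*s^2*t + 162*s^2 + 972*s*t + 1458*t^2, -9*s^2 + s*t^2 - 54*s*t - 81*t^2, 3*s^2 + 18*s*t + t^3 + 27*t^2}; counting standard monomials gives mu = 7. Corank 2; j^3 = -(s + 3*t)^3 is a perfect cube, so E-series; the 4-jet and mu = 7 give E_7. The Hessian of g at 0 is [[0, 0], [0, 0]] with rank 0, so corank 2. A Groebner basis of the Jacobian ideal J(g) in C{s,t} is {t^3, s^2 - t^2, s*t - 2*t^2}; counting standard monomials gives mu = 4. Corank 2; j^3 = t*(s^2 - 4*s*t + 5*t^2) splits into three distinct lines over C (the quadratic factor has nonzero discriminant), so D_4. f is E_7 but g is D_4, hence not right-equivalent.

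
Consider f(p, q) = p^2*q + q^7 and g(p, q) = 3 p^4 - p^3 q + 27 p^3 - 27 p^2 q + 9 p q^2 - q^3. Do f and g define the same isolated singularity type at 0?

The Hessian of f at 0 has rank 0. Corank 2; j^3 = p^2*q has shape L^2 M (L != M), so D-series; mu = 8 gives D_8. The Hessian of g at 0 has rank 0. Corank 2; j^3 = (3*p - q)^3 is a perfect cube, so E-series; the 4-jet and mu = 7 give E_7. f is D_8 but g is E_7, hence not right-equivalent.

No.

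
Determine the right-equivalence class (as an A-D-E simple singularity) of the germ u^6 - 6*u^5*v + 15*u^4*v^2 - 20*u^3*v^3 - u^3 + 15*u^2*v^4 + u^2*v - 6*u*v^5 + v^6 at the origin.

D7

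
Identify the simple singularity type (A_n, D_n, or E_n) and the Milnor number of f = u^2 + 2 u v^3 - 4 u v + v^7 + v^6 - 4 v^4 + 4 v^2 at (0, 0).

The Hessian of f at 0 is [[2, -4], [-4, 8]] with rank 1, so corank 1. A Groebner basis of the Jacobian ideal J(f) in C{u,v} is {u + v^3 - 2*v, u^2 - 4*u*v + 4*v^2}; counting standard monomials gives mu = 6. Corank 1: A-series; mu = 6 gives A_6.

Type A_6, Milnor number mu = 6.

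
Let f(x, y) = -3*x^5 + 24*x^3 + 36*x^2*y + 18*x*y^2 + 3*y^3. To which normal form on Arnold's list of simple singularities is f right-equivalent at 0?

E_8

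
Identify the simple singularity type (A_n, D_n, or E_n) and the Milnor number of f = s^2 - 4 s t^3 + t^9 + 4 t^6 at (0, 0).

Type A_8, Milnor number mu = 8.

The Hessian of f at 0 is [[2, 0], [0, 0]] with rank 1, so corank 1. A Groebner basis of the Jacobian ideal J(f) in C{s,t} is {s^2*t^2, s^3, -s/2 + t^3}; counting standard monomials gives mu = 8. Corank 1: A-series; mu = 8 gives A_8.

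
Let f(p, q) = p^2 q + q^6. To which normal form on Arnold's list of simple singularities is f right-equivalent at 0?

The Hessian of f at 0 has rank 0. Corank 2; j^3 = p^2*q has shape L^2 M (L != M), so D-series; mu = 7 gives D_7.

D_{7}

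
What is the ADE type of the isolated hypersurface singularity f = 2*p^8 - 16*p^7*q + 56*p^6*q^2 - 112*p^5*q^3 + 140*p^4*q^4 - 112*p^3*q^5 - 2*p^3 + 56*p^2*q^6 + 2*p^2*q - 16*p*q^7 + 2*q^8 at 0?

The Hessian of f at 0 is [[0, 0], [0, 0]] with rank 0, so corank 2. A Groebner basis of the Jacobian ideal J(f) in C{p,q} is {p*q/8 + q^7, p*q^2, p^2 - p*q}; counting standard monomials gives mu = 9. Corank 2; j^3 = -2*p^2*(p - q) has shape L^2 M (L != M), so D-series; mu = 9 gives D_9.

D_{9}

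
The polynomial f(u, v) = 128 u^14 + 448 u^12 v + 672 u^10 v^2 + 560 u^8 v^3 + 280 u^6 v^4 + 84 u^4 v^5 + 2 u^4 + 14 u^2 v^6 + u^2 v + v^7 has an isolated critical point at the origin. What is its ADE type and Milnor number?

Type D_8, Milnor number mu = 8.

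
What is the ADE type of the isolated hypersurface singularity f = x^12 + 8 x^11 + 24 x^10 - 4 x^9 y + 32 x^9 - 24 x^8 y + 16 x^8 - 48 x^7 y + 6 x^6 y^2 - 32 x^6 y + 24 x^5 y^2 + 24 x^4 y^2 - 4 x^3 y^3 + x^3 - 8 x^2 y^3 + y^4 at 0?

The Hessian of f at 0 has rank 0. Corank 2; j^3 = x^3 is a perfect cube, so E-series; the 4-jet and mu = 6 give E_6.

E_{6}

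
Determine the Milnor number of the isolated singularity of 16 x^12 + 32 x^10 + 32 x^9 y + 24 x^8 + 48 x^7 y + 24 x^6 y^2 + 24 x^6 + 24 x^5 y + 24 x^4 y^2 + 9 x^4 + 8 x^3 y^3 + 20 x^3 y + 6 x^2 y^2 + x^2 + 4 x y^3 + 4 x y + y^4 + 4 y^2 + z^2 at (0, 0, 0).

3

The Hessian of f at 0 has rank 2. Corank 1: A-series; mu = 3 gives A_3.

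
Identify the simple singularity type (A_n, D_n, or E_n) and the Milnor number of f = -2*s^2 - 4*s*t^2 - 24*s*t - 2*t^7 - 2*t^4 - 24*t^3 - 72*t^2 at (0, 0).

Type A6, Milnor number mu = 6.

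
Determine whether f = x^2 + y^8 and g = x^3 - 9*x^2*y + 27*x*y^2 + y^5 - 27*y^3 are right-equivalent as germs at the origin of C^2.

The Hessian of f at 0 has rank 1. Corank 1: A-series; mu = 7 gives A_7. The Hessian of g at 0 has rank 0. Corank 2; j^3 = (x - 3*y)^3 is a perfect cube, so E-series; the 5-jet and mu = 8 give E_8. f is A_7 but g is E_8, hence not right-equivalent.

No.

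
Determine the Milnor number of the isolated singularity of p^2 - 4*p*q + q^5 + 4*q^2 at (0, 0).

The Hessian of f at 0 has rank 1. Corank 1: A-series; mu = 4 gives A_4.

4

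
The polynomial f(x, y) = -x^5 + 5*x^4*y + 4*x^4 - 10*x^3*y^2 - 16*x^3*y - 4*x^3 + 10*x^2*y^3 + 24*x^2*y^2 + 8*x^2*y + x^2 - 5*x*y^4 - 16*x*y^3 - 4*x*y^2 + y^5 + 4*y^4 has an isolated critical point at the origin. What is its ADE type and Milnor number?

Type A_4, Milnor number mu = 4.

The Hessian of f at 0 has rank 1. Corank 1: A-series; mu = 4 gives A_4.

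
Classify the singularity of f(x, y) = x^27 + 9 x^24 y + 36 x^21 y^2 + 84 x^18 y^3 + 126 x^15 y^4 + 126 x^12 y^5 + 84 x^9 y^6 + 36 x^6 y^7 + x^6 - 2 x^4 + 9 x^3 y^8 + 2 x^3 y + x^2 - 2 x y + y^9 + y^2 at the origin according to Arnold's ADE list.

A_8

The Hessian of f at 0 is [[2, -2], [-2, 2]] with rank 1, so corank 1. A Groebner basis of the Jacobian ideal J(f) in C{x,y} is {2*x^2 + x*y^3 - 5*x*y + 3*y^2, 3*x^2 - 7*x*y + y^4 + 4*y^2, x^3 - x + y, x^2*y - x*y^2 - x/3 + y^3/3 + y/3}; counting standard monomials gives mu = 8. Corank 1: A-series; mu = 8 gives A_8.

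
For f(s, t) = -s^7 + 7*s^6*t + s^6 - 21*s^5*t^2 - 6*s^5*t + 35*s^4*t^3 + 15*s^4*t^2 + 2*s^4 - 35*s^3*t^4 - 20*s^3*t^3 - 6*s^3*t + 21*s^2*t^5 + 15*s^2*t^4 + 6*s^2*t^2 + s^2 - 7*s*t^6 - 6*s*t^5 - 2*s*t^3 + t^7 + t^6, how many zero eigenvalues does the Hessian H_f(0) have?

1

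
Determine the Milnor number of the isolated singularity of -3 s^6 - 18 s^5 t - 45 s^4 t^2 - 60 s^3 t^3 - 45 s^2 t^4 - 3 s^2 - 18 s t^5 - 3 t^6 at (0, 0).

5

The Hessian of f at 0 has rank 1. Corank 1: A-series; mu = 5 gives A_5.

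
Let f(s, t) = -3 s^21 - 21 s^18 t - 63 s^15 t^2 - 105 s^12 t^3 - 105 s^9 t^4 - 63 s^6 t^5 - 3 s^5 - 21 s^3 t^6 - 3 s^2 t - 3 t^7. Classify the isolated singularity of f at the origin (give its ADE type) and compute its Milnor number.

Type D8, Milnor number mu = 8.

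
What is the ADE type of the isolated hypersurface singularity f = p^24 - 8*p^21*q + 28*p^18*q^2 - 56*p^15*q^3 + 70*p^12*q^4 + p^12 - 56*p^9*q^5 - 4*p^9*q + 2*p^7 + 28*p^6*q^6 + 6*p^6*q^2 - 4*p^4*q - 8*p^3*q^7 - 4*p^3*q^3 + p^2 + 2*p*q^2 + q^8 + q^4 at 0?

The Hessian of f at 0 has rank 1. Corank 1: A-series; mu = 7 gives A_7.

A_{7}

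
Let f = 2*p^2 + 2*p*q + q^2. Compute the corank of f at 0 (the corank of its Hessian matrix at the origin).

Hessian at 0 has rank 2.

0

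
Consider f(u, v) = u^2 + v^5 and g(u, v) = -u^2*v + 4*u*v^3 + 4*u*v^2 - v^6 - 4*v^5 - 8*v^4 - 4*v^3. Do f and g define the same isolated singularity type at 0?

No.

The Hessian of f at 0 is [[2, 0], [0, 0]] with rank 1, so corank 1. A Groebner basis of the Jacobian ideal J(f) in C{u,v} is {v^4, u}; counting standard monomials gives mu = 4. Corank 1: A-series; mu = 4 gives A_4. The Hessian of g at 0 is [[0, 0], [0, 0]] with rank 0, so corank 2. A Groebner basis of the Jacobian ideal J(g) in C{u,v} is {u^3 + 4*u^2 - 20*u*v^2 - 16*v^2, u^2*v + 2*u^2/3 - 16*u*v^2/3 + 2*u*v/3 - 4*v^2, -u*v/2 + v^3 + v^2}; counting standard monomials gives mu = 7. Corank 2; j^3 = -v*(u - 2*v)^2 has shape L^2 M (L != M), so D-series; mu = 7 gives D_7. f is A_4 but g is D_7, hence not right-equivalent.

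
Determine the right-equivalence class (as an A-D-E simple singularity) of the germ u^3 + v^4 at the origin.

The Hessian of f at 0 has rank 0. Corank 2; j^3 = u^3 is a perfect cube, so E-series; the 4-jet and mu = 6 give E_6.

E6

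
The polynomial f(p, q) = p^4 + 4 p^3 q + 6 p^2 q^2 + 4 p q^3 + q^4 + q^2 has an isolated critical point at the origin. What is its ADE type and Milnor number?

Type A3, Milnor number mu = 3.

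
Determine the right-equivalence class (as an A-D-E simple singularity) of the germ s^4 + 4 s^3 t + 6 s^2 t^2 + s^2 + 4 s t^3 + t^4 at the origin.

The Hessian of f at 0 is [[2, 0], [0, 0]] with rank 1, so corank 1. A Groebner basis of the Jacobian ideal J(f) in C{s,t} is {t^3, s}; counting standard monomials gives mu = 3. Corank 1: A-series; mu = 3 gives A_3.

A_{3}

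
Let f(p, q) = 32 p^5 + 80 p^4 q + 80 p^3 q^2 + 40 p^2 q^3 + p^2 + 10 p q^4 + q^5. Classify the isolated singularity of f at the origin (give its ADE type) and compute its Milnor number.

The Hessian of f at 0 has rank 1. Corank 1: A-series; mu = 4 gives A_4.

Type A4, Milnor number mu = 4.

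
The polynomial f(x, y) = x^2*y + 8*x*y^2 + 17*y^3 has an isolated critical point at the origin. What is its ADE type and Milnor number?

The Hessian of f at 0 is [[0, 0], [0, 0]] with rank 0, so corank 2. A Groebner basis of the Jacobian ideal J(f) in C{x,y} is {y^3, x^2 - 13*y^2, x*y + 4*y^2}; counting standard monomials gives mu = 4. Corank 2; j^3 = y*(x^2 + 8*x*y + 17*y^2) splits into three distinct lines over C (the quadratic factor has nonzero discriminant), so D_4.

Type D_4, Milnor number mu = 4.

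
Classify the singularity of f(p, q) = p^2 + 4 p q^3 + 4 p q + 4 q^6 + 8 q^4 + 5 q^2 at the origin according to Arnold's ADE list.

The Hessian of f at 0 has rank 2. Corank 0: nondegenerate Morse point, so A_1.

A_{1}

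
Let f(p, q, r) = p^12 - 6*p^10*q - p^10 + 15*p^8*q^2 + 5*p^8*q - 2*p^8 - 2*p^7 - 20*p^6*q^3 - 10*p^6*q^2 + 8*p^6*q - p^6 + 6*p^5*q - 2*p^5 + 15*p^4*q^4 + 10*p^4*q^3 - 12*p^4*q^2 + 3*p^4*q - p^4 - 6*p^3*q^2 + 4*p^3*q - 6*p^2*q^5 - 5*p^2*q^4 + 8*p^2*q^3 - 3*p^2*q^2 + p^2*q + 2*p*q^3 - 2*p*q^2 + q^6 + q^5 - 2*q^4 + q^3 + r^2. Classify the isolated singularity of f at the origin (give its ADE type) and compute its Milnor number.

Type D7, Milnor number mu = 7.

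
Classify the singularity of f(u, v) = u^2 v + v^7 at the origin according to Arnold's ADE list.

The Hessian of f at 0 has rank 0. Corank 2; j^3 = u^2*v has shape L^2 M (L != M), so D-series; mu = 8 gives D_8.

D8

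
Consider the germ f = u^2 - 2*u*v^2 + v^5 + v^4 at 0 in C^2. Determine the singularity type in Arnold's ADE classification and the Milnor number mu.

The Hessian of f at 0 is [[2, 0], [0, 0]] with rank 1, so corank 1. A Groebner basis of the Jacobian ideal J(f) in C{u,v} is {u^2, -u + v^2}; counting standard monomials gives mu = 4. Corank 1: A-series; mu = 4 gives A_4.

Type A4, Milnor number mu = 4.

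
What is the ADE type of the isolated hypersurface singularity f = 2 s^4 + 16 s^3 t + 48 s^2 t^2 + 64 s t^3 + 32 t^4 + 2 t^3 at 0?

E6

The Hessian of f at 0 is [[0, 0], [0, 0]] with rank 0, so corank 2. A Groebner basis of the Jacobian ideal J(f) in C{s,t} is {s^3 + 6*s^2*t, t^2}; counting standard monomials gives mu = 6. Corank 2; j^3 = 2*t^3 is a perfect cube, so E-series; the 4-jet and mu = 6 give E_6.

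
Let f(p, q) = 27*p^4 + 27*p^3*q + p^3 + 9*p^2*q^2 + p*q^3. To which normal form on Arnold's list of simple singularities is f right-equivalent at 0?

E_7

The Hessian of f at 0 has rank 0. Corank 2; j^3 = p^3 is a perfect cube, so E-series; the 4-jet and mu = 7 give E_7.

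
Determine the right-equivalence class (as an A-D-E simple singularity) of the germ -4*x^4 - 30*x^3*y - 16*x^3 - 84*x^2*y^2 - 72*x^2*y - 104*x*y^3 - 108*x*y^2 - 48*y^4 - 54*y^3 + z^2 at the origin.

E_7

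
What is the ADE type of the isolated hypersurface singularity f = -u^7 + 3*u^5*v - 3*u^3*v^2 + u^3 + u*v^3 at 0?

E_{7}

The Hessian of f at 0 has rank 0. Corank 2; j^3 = u^3 is a perfect cube, so E-series; the 4-jet and mu = 7 give E_7.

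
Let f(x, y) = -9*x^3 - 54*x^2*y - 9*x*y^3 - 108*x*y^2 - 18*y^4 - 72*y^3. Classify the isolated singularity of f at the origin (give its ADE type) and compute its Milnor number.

Type E_{7}, Milnor number mu = 7.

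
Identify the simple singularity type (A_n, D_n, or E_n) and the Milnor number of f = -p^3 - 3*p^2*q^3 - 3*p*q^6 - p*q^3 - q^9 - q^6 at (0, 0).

The Hessian of f at 0 is [[0, 0], [0, 0]] with rank 0, so corank 2. A Groebner basis of the Jacobian ideal J(f) in C{p,q} is {p^3, p*q^2, 3*p^2 + q^3}; counting standard monomials gives mu = 7. Corank 2; j^3 = -p^3 is a perfect cube, so E-series; the 4-jet and mu = 7 give E_7.

Type E_7, Milnor number mu = 7.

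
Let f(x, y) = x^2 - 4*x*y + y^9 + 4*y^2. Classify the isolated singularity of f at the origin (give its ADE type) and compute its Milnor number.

Type A_8, Milnor number mu = 8.

The Hessian of f at 0 is [[2, -4], [-4, 8]] with rank 1, so corank 1. A Groebner basis of the Jacobian ideal J(f) in C{x,y} is {y^8, x - 2*y}; counting standard monomials gives mu = 8. Corank 1: A-series; mu = 8 gives A_8.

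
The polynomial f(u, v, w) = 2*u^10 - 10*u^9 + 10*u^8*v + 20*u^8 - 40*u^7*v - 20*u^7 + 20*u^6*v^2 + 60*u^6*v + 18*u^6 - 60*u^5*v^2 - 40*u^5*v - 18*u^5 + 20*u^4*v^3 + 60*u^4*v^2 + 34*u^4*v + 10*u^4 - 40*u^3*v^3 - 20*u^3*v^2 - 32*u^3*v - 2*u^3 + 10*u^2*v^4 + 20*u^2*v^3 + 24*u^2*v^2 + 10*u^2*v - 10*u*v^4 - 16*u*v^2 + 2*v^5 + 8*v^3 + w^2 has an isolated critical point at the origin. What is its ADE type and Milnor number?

The Hessian of f at 0 has rank 1. Corank 2; j^3 = -2*(u - 2*v)^2*(u - v) has shape L^2 M (L != M), so D-series; mu = 6 gives D_6.

Type D6, Milnor number mu = 6.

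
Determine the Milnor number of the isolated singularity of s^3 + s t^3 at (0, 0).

The Hessian of f at 0 has rank 0. Corank 2; j^3 = s^3 is a perfect cube, so E-series; the 4-jet and mu = 7 give E_7.

7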